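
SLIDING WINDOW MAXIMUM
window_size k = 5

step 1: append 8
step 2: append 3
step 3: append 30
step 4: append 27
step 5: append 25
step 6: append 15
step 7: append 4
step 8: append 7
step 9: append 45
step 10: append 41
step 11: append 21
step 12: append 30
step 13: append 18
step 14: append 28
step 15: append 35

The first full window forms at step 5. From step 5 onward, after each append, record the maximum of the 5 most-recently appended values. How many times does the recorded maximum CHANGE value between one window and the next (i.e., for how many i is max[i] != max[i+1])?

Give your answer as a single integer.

Answer: 4

Derivation:
step 1: append 8 -> window=[8] (not full yet)
step 2: append 3 -> window=[8, 3] (not full yet)
step 3: append 30 -> window=[8, 3, 30] (not full yet)
step 4: append 27 -> window=[8, 3, 30, 27] (not full yet)
step 5: append 25 -> window=[8, 3, 30, 27, 25] -> max=30
step 6: append 15 -> window=[3, 30, 27, 25, 15] -> max=30
step 7: append 4 -> window=[30, 27, 25, 15, 4] -> max=30
step 8: append 7 -> window=[27, 25, 15, 4, 7] -> max=27
step 9: append 45 -> window=[25, 15, 4, 7, 45] -> max=45
step 10: append 41 -> window=[15, 4, 7, 45, 41] -> max=45
step 11: append 21 -> window=[4, 7, 45, 41, 21] -> max=45
step 12: append 30 -> window=[7, 45, 41, 21, 30] -> max=45
step 13: append 18 -> window=[45, 41, 21, 30, 18] -> max=45
step 14: append 28 -> window=[41, 21, 30, 18, 28] -> max=41
step 15: append 35 -> window=[21, 30, 18, 28, 35] -> max=35
Recorded maximums: 30 30 30 27 45 45 45 45 45 41 35
Changes between consecutive maximums: 4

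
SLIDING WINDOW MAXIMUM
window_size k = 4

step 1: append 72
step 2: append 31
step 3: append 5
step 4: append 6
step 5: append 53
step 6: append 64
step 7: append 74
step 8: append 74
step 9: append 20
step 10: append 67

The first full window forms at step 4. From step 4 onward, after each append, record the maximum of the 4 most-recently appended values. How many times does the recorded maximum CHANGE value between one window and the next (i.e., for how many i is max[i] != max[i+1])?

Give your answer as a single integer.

Answer: 3

Derivation:
step 1: append 72 -> window=[72] (not full yet)
step 2: append 31 -> window=[72, 31] (not full yet)
step 3: append 5 -> window=[72, 31, 5] (not full yet)
step 4: append 6 -> window=[72, 31, 5, 6] -> max=72
step 5: append 53 -> window=[31, 5, 6, 53] -> max=53
step 6: append 64 -> window=[5, 6, 53, 64] -> max=64
step 7: append 74 -> window=[6, 53, 64, 74] -> max=74
step 8: append 74 -> window=[53, 64, 74, 74] -> max=74
step 9: append 20 -> window=[64, 74, 74, 20] -> max=74
step 10: append 67 -> window=[74, 74, 20, 67] -> max=74
Recorded maximums: 72 53 64 74 74 74 74
Changes between consecutive maximums: 3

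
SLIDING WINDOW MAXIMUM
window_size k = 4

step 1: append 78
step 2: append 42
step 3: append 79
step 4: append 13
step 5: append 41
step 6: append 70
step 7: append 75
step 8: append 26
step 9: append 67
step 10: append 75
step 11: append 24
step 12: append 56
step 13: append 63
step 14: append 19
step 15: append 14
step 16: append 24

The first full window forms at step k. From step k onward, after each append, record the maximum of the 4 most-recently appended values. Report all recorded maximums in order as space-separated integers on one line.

step 1: append 78 -> window=[78] (not full yet)
step 2: append 42 -> window=[78, 42] (not full yet)
step 3: append 79 -> window=[78, 42, 79] (not full yet)
step 4: append 13 -> window=[78, 42, 79, 13] -> max=79
step 5: append 41 -> window=[42, 79, 13, 41] -> max=79
step 6: append 70 -> window=[79, 13, 41, 70] -> max=79
step 7: append 75 -> window=[13, 41, 70, 75] -> max=75
step 8: append 26 -> window=[41, 70, 75, 26] -> max=75
step 9: append 67 -> window=[70, 75, 26, 67] -> max=75
step 10: append 75 -> window=[75, 26, 67, 75] -> max=75
step 11: append 24 -> window=[26, 67, 75, 24] -> max=75
step 12: append 56 -> window=[67, 75, 24, 56] -> max=75
step 13: append 63 -> window=[75, 24, 56, 63] -> max=75
step 14: append 19 -> window=[24, 56, 63, 19] -> max=63
step 15: append 14 -> window=[56, 63, 19, 14] -> max=63
step 16: append 24 -> window=[63, 19, 14, 24] -> max=63

Answer: 79 79 79 75 75 75 75 75 75 75 63 63 63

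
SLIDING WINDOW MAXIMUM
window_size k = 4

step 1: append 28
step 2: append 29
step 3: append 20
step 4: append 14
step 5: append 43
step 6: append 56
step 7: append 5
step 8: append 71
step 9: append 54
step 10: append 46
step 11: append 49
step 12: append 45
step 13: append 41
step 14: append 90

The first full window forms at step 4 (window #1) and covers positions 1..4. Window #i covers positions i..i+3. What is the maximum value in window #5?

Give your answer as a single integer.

Answer: 71

Derivation:
step 1: append 28 -> window=[28] (not full yet)
step 2: append 29 -> window=[28, 29] (not full yet)
step 3: append 20 -> window=[28, 29, 20] (not full yet)
step 4: append 14 -> window=[28, 29, 20, 14] -> max=29
step 5: append 43 -> window=[29, 20, 14, 43] -> max=43
step 6: append 56 -> window=[20, 14, 43, 56] -> max=56
step 7: append 5 -> window=[14, 43, 56, 5] -> max=56
step 8: append 71 -> window=[43, 56, 5, 71] -> max=71
Window #5 max = 71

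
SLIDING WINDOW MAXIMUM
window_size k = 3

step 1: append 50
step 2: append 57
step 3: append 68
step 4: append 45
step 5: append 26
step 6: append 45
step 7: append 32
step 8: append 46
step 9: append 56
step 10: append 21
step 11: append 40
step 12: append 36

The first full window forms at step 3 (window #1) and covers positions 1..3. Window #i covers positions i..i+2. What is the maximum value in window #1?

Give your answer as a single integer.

step 1: append 50 -> window=[50] (not full yet)
step 2: append 57 -> window=[50, 57] (not full yet)
step 3: append 68 -> window=[50, 57, 68] -> max=68
Window #1 max = 68

Answer: 68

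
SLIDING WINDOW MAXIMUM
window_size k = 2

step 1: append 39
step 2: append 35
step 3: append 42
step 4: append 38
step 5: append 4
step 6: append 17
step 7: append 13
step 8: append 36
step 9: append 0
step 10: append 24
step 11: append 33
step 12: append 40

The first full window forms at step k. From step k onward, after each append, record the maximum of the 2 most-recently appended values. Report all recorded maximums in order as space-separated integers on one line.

step 1: append 39 -> window=[39] (not full yet)
step 2: append 35 -> window=[39, 35] -> max=39
step 3: append 42 -> window=[35, 42] -> max=42
step 4: append 38 -> window=[42, 38] -> max=42
step 5: append 4 -> window=[38, 4] -> max=38
step 6: append 17 -> window=[4, 17] -> max=17
step 7: append 13 -> window=[17, 13] -> max=17
step 8: append 36 -> window=[13, 36] -> max=36
step 9: append 0 -> window=[36, 0] -> max=36
step 10: append 24 -> window=[0, 24] -> max=24
step 11: append 33 -> window=[24, 33] -> max=33
step 12: append 40 -> window=[33, 40] -> max=40

Answer: 39 42 42 38 17 17 36 36 24 33 40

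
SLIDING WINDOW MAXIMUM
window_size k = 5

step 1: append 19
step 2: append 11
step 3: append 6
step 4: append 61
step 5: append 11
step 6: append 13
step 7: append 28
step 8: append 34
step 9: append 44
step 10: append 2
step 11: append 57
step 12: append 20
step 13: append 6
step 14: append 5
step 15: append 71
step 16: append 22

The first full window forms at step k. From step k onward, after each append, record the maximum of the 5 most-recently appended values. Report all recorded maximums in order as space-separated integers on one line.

Answer: 61 61 61 61 44 44 57 57 57 57 71 71

Derivation:
step 1: append 19 -> window=[19] (not full yet)
step 2: append 11 -> window=[19, 11] (not full yet)
step 3: append 6 -> window=[19, 11, 6] (not full yet)
step 4: append 61 -> window=[19, 11, 6, 61] (not full yet)
step 5: append 11 -> window=[19, 11, 6, 61, 11] -> max=61
step 6: append 13 -> window=[11, 6, 61, 11, 13] -> max=61
step 7: append 28 -> window=[6, 61, 11, 13, 28] -> max=61
step 8: append 34 -> window=[61, 11, 13, 28, 34] -> max=61
step 9: append 44 -> window=[11, 13, 28, 34, 44] -> max=44
step 10: append 2 -> window=[13, 28, 34, 44, 2] -> max=44
step 11: append 57 -> window=[28, 34, 44, 2, 57] -> max=57
step 12: append 20 -> window=[34, 44, 2, 57, 20] -> max=57
step 13: append 6 -> window=[44, 2, 57, 20, 6] -> max=57
step 14: append 5 -> window=[2, 57, 20, 6, 5] -> max=57
step 15: append 71 -> window=[57, 20, 6, 5, 71] -> max=71
step 16: append 22 -> window=[20, 6, 5, 71, 22] -> max=71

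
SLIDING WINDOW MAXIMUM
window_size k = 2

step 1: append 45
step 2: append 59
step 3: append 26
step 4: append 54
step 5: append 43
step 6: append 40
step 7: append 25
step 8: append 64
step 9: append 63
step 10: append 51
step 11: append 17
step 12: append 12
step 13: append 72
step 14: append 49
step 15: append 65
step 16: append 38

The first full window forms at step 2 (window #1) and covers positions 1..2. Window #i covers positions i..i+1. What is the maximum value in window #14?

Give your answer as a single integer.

step 1: append 45 -> window=[45] (not full yet)
step 2: append 59 -> window=[45, 59] -> max=59
step 3: append 26 -> window=[59, 26] -> max=59
step 4: append 54 -> window=[26, 54] -> max=54
step 5: append 43 -> window=[54, 43] -> max=54
step 6: append 40 -> window=[43, 40] -> max=43
step 7: append 25 -> window=[40, 25] -> max=40
step 8: append 64 -> window=[25, 64] -> max=64
step 9: append 63 -> window=[64, 63] -> max=64
step 10: append 51 -> window=[63, 51] -> max=63
step 11: append 17 -> window=[51, 17] -> max=51
step 12: append 12 -> window=[17, 12] -> max=17
step 13: append 72 -> window=[12, 72] -> max=72
step 14: append 49 -> window=[72, 49] -> max=72
step 15: append 65 -> window=[49, 65] -> max=65
Window #14 max = 65

Answer: 65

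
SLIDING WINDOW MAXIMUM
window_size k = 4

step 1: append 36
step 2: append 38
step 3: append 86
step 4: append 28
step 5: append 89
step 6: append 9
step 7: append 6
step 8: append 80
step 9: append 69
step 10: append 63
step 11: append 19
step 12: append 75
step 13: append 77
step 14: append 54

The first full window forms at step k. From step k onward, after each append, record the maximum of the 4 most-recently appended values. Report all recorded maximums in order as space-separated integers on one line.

step 1: append 36 -> window=[36] (not full yet)
step 2: append 38 -> window=[36, 38] (not full yet)
step 3: append 86 -> window=[36, 38, 86] (not full yet)
step 4: append 28 -> window=[36, 38, 86, 28] -> max=86
step 5: append 89 -> window=[38, 86, 28, 89] -> max=89
step 6: append 9 -> window=[86, 28, 89, 9] -> max=89
step 7: append 6 -> window=[28, 89, 9, 6] -> max=89
step 8: append 80 -> window=[89, 9, 6, 80] -> max=89
step 9: append 69 -> window=[9, 6, 80, 69] -> max=80
step 10: append 63 -> window=[6, 80, 69, 63] -> max=80
step 11: append 19 -> window=[80, 69, 63, 19] -> max=80
step 12: append 75 -> window=[69, 63, 19, 75] -> max=75
step 13: append 77 -> window=[63, 19, 75, 77] -> max=77
step 14: append 54 -> window=[19, 75, 77, 54] -> max=77

Answer: 86 89 89 89 89 80 80 80 75 77 77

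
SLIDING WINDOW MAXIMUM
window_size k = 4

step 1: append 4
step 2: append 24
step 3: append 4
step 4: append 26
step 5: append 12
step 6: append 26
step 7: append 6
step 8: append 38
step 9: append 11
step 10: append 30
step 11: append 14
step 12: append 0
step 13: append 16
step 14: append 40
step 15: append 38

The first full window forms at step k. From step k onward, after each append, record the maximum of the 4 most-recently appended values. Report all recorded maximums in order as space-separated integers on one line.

Answer: 26 26 26 26 38 38 38 38 30 30 40 40

Derivation:
step 1: append 4 -> window=[4] (not full yet)
step 2: append 24 -> window=[4, 24] (not full yet)
step 3: append 4 -> window=[4, 24, 4] (not full yet)
step 4: append 26 -> window=[4, 24, 4, 26] -> max=26
step 5: append 12 -> window=[24, 4, 26, 12] -> max=26
step 6: append 26 -> window=[4, 26, 12, 26] -> max=26
step 7: append 6 -> window=[26, 12, 26, 6] -> max=26
step 8: append 38 -> window=[12, 26, 6, 38] -> max=38
step 9: append 11 -> window=[26, 6, 38, 11] -> max=38
step 10: append 30 -> window=[6, 38, 11, 30] -> max=38
step 11: append 14 -> window=[38, 11, 30, 14] -> max=38
step 12: append 0 -> window=[11, 30, 14, 0] -> max=30
step 13: append 16 -> window=[30, 14, 0, 16] -> max=30
step 14: append 40 -> window=[14, 0, 16, 40] -> max=40
step 15: append 38 -> window=[0, 16, 40, 38] -> max=40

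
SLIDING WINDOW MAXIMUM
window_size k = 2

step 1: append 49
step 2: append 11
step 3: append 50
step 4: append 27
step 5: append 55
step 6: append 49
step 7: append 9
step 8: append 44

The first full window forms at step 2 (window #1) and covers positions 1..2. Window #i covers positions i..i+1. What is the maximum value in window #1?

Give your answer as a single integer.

step 1: append 49 -> window=[49] (not full yet)
step 2: append 11 -> window=[49, 11] -> max=49
Window #1 max = 49

Answer: 49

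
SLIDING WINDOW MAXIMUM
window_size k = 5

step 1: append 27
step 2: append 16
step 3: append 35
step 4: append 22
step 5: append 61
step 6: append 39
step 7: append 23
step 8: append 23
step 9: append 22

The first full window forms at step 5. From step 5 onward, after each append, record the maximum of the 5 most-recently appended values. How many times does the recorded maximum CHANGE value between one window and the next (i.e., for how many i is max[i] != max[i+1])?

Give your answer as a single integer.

Answer: 0

Derivation:
step 1: append 27 -> window=[27] (not full yet)
step 2: append 16 -> window=[27, 16] (not full yet)
step 3: append 35 -> window=[27, 16, 35] (not full yet)
step 4: append 22 -> window=[27, 16, 35, 22] (not full yet)
step 5: append 61 -> window=[27, 16, 35, 22, 61] -> max=61
step 6: append 39 -> window=[16, 35, 22, 61, 39] -> max=61
step 7: append 23 -> window=[35, 22, 61, 39, 23] -> max=61
step 8: append 23 -> window=[22, 61, 39, 23, 23] -> max=61
step 9: append 22 -> window=[61, 39, 23, 23, 22] -> max=61
Recorded maximums: 61 61 61 61 61
Changes between consecutive maximums: 0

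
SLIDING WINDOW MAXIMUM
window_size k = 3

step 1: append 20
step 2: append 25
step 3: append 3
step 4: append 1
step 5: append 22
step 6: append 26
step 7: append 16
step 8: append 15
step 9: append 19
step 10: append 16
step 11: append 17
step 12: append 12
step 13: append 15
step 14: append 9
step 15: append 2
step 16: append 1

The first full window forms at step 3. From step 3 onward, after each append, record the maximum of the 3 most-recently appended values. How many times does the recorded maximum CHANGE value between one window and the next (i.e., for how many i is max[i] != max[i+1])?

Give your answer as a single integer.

step 1: append 20 -> window=[20] (not full yet)
step 2: append 25 -> window=[20, 25] (not full yet)
step 3: append 3 -> window=[20, 25, 3] -> max=25
step 4: append 1 -> window=[25, 3, 1] -> max=25
step 5: append 22 -> window=[3, 1, 22] -> max=22
step 6: append 26 -> window=[1, 22, 26] -> max=26
step 7: append 16 -> window=[22, 26, 16] -> max=26
step 8: append 15 -> window=[26, 16, 15] -> max=26
step 9: append 19 -> window=[16, 15, 19] -> max=19
step 10: append 16 -> window=[15, 19, 16] -> max=19
step 11: append 17 -> window=[19, 16, 17] -> max=19
step 12: append 12 -> window=[16, 17, 12] -> max=17
step 13: append 15 -> window=[17, 12, 15] -> max=17
step 14: append 9 -> window=[12, 15, 9] -> max=15
step 15: append 2 -> window=[15, 9, 2] -> max=15
step 16: append 1 -> window=[9, 2, 1] -> max=9
Recorded maximums: 25 25 22 26 26 26 19 19 19 17 17 15 15 9
Changes between consecutive maximums: 6

Answer: 6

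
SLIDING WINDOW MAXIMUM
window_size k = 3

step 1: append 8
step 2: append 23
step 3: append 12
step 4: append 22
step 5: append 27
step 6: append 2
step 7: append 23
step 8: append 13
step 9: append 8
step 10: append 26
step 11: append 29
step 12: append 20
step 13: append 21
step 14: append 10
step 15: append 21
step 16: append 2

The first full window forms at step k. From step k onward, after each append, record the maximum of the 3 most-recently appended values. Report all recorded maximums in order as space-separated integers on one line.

step 1: append 8 -> window=[8] (not full yet)
step 2: append 23 -> window=[8, 23] (not full yet)
step 3: append 12 -> window=[8, 23, 12] -> max=23
step 4: append 22 -> window=[23, 12, 22] -> max=23
step 5: append 27 -> window=[12, 22, 27] -> max=27
step 6: append 2 -> window=[22, 27, 2] -> max=27
step 7: append 23 -> window=[27, 2, 23] -> max=27
step 8: append 13 -> window=[2, 23, 13] -> max=23
step 9: append 8 -> window=[23, 13, 8] -> max=23
step 10: append 26 -> window=[13, 8, 26] -> max=26
step 11: append 29 -> window=[8, 26, 29] -> max=29
step 12: append 20 -> window=[26, 29, 20] -> max=29
step 13: append 21 -> window=[29, 20, 21] -> max=29
step 14: append 10 -> window=[20, 21, 10] -> max=21
step 15: append 21 -> window=[21, 10, 21] -> max=21
step 16: append 2 -> window=[10, 21, 2] -> max=21

Answer: 23 23 27 27 27 23 23 26 29 29 29 21 21 21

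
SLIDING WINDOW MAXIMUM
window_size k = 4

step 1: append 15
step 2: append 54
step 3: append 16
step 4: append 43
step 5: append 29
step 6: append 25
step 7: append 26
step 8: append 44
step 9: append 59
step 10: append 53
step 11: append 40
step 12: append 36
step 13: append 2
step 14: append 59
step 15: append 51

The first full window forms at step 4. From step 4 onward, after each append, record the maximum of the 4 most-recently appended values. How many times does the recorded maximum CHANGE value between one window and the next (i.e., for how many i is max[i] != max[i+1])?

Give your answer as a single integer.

Answer: 5

Derivation:
step 1: append 15 -> window=[15] (not full yet)
step 2: append 54 -> window=[15, 54] (not full yet)
step 3: append 16 -> window=[15, 54, 16] (not full yet)
step 4: append 43 -> window=[15, 54, 16, 43] -> max=54
step 5: append 29 -> window=[54, 16, 43, 29] -> max=54
step 6: append 25 -> window=[16, 43, 29, 25] -> max=43
step 7: append 26 -> window=[43, 29, 25, 26] -> max=43
step 8: append 44 -> window=[29, 25, 26, 44] -> max=44
step 9: append 59 -> window=[25, 26, 44, 59] -> max=59
step 10: append 53 -> window=[26, 44, 59, 53] -> max=59
step 11: append 40 -> window=[44, 59, 53, 40] -> max=59
step 12: append 36 -> window=[59, 53, 40, 36] -> max=59
step 13: append 2 -> window=[53, 40, 36, 2] -> max=53
step 14: append 59 -> window=[40, 36, 2, 59] -> max=59
step 15: append 51 -> window=[36, 2, 59, 51] -> max=59
Recorded maximums: 54 54 43 43 44 59 59 59 59 53 59 59
Changes between consecutive maximums: 5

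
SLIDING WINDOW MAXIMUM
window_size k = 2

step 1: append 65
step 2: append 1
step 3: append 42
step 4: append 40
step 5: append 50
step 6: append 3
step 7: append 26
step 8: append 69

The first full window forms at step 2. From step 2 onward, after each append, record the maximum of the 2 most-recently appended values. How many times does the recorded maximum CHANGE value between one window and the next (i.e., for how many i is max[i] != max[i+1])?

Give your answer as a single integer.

step 1: append 65 -> window=[65] (not full yet)
step 2: append 1 -> window=[65, 1] -> max=65
step 3: append 42 -> window=[1, 42] -> max=42
step 4: append 40 -> window=[42, 40] -> max=42
step 5: append 50 -> window=[40, 50] -> max=50
step 6: append 3 -> window=[50, 3] -> max=50
step 7: append 26 -> window=[3, 26] -> max=26
step 8: append 69 -> window=[26, 69] -> max=69
Recorded maximums: 65 42 42 50 50 26 69
Changes between consecutive maximums: 4

Answer: 4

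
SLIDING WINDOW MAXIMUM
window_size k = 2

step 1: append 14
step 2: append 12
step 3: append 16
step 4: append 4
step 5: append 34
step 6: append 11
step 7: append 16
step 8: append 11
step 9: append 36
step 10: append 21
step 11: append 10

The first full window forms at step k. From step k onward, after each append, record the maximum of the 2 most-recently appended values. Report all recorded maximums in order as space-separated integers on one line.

Answer: 14 16 16 34 34 16 16 36 36 21

Derivation:
step 1: append 14 -> window=[14] (not full yet)
step 2: append 12 -> window=[14, 12] -> max=14
step 3: append 16 -> window=[12, 16] -> max=16
step 4: append 4 -> window=[16, 4] -> max=16
step 5: append 34 -> window=[4, 34] -> max=34
step 6: append 11 -> window=[34, 11] -> max=34
step 7: append 16 -> window=[11, 16] -> max=16
step 8: append 11 -> window=[16, 11] -> max=16
step 9: append 36 -> window=[11, 36] -> max=36
step 10: append 21 -> window=[36, 21] -> max=36
step 11: append 10 -> window=[21, 10] -> max=21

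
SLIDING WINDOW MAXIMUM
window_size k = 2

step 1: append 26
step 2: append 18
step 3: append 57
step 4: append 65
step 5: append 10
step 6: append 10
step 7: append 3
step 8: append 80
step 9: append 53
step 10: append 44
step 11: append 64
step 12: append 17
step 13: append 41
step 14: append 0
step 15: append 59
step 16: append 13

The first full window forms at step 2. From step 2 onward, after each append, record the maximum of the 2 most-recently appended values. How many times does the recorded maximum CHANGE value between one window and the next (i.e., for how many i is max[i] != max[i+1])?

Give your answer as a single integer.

step 1: append 26 -> window=[26] (not full yet)
step 2: append 18 -> window=[26, 18] -> max=26
step 3: append 57 -> window=[18, 57] -> max=57
step 4: append 65 -> window=[57, 65] -> max=65
step 5: append 10 -> window=[65, 10] -> max=65
step 6: append 10 -> window=[10, 10] -> max=10
step 7: append 3 -> window=[10, 3] -> max=10
step 8: append 80 -> window=[3, 80] -> max=80
step 9: append 53 -> window=[80, 53] -> max=80
step 10: append 44 -> window=[53, 44] -> max=53
step 11: append 64 -> window=[44, 64] -> max=64
step 12: append 17 -> window=[64, 17] -> max=64
step 13: append 41 -> window=[17, 41] -> max=41
step 14: append 0 -> window=[41, 0] -> max=41
step 15: append 59 -> window=[0, 59] -> max=59
step 16: append 13 -> window=[59, 13] -> max=59
Recorded maximums: 26 57 65 65 10 10 80 80 53 64 64 41 41 59 59
Changes between consecutive maximums: 8

Answer: 8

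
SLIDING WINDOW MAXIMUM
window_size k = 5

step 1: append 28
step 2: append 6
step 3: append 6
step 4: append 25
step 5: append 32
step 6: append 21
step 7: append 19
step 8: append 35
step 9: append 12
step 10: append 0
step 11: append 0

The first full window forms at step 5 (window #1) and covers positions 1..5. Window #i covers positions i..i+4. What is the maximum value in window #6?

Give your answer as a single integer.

step 1: append 28 -> window=[28] (not full yet)
step 2: append 6 -> window=[28, 6] (not full yet)
step 3: append 6 -> window=[28, 6, 6] (not full yet)
step 4: append 25 -> window=[28, 6, 6, 25] (not full yet)
step 5: append 32 -> window=[28, 6, 6, 25, 32] -> max=32
step 6: append 21 -> window=[6, 6, 25, 32, 21] -> max=32
step 7: append 19 -> window=[6, 25, 32, 21, 19] -> max=32
step 8: append 35 -> window=[25, 32, 21, 19, 35] -> max=35
step 9: append 12 -> window=[32, 21, 19, 35, 12] -> max=35
step 10: append 0 -> window=[21, 19, 35, 12, 0] -> max=35
Window #6 max = 35

Answer: 35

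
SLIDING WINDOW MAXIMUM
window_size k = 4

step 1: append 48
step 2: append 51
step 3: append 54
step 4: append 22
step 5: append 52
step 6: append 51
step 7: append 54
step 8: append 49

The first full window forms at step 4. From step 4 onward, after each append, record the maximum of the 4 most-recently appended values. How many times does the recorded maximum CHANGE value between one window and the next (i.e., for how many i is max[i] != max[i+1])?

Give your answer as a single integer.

step 1: append 48 -> window=[48] (not full yet)
step 2: append 51 -> window=[48, 51] (not full yet)
step 3: append 54 -> window=[48, 51, 54] (not full yet)
step 4: append 22 -> window=[48, 51, 54, 22] -> max=54
step 5: append 52 -> window=[51, 54, 22, 52] -> max=54
step 6: append 51 -> window=[54, 22, 52, 51] -> max=54
step 7: append 54 -> window=[22, 52, 51, 54] -> max=54
step 8: append 49 -> window=[52, 51, 54, 49] -> max=54
Recorded maximums: 54 54 54 54 54
Changes between consecutive maximums: 0

Answer: 0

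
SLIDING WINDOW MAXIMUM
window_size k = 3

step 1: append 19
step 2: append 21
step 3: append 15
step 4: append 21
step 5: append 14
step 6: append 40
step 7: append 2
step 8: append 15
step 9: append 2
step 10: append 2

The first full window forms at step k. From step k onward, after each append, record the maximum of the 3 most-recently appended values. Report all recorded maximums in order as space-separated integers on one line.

step 1: append 19 -> window=[19] (not full yet)
step 2: append 21 -> window=[19, 21] (not full yet)
step 3: append 15 -> window=[19, 21, 15] -> max=21
step 4: append 21 -> window=[21, 15, 21] -> max=21
step 5: append 14 -> window=[15, 21, 14] -> max=21
step 6: append 40 -> window=[21, 14, 40] -> max=40
step 7: append 2 -> window=[14, 40, 2] -> max=40
step 8: append 15 -> window=[40, 2, 15] -> max=40
step 9: append 2 -> window=[2, 15, 2] -> max=15
step 10: append 2 -> window=[15, 2, 2] -> max=15

Answer: 21 21 21 40 40 40 15 15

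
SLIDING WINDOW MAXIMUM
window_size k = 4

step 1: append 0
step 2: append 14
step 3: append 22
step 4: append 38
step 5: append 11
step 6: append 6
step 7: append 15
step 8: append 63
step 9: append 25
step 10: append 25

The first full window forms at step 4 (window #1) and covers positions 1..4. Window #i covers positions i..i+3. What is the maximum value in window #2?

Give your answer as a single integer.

Answer: 38

Derivation:
step 1: append 0 -> window=[0] (not full yet)
step 2: append 14 -> window=[0, 14] (not full yet)
step 3: append 22 -> window=[0, 14, 22] (not full yet)
step 4: append 38 -> window=[0, 14, 22, 38] -> max=38
step 5: append 11 -> window=[14, 22, 38, 11] -> max=38
Window #2 max = 38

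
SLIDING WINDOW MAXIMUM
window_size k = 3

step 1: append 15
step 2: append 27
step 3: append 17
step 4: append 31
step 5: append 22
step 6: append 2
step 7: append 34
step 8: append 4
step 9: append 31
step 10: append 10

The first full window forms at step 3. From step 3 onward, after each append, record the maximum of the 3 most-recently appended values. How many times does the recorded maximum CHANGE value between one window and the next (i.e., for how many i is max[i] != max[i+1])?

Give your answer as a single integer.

step 1: append 15 -> window=[15] (not full yet)
step 2: append 27 -> window=[15, 27] (not full yet)
step 3: append 17 -> window=[15, 27, 17] -> max=27
step 4: append 31 -> window=[27, 17, 31] -> max=31
step 5: append 22 -> window=[17, 31, 22] -> max=31
step 6: append 2 -> window=[31, 22, 2] -> max=31
step 7: append 34 -> window=[22, 2, 34] -> max=34
step 8: append 4 -> window=[2, 34, 4] -> max=34
step 9: append 31 -> window=[34, 4, 31] -> max=34
step 10: append 10 -> window=[4, 31, 10] -> max=31
Recorded maximums: 27 31 31 31 34 34 34 31
Changes between consecutive maximums: 3

Answer: 3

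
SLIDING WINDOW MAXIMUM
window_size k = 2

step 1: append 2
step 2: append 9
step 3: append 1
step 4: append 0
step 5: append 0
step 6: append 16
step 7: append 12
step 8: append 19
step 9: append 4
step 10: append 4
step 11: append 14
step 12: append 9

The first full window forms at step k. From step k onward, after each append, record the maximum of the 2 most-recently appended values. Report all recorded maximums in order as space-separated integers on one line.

step 1: append 2 -> window=[2] (not full yet)
step 2: append 9 -> window=[2, 9] -> max=9
step 3: append 1 -> window=[9, 1] -> max=9
step 4: append 0 -> window=[1, 0] -> max=1
step 5: append 0 -> window=[0, 0] -> max=0
step 6: append 16 -> window=[0, 16] -> max=16
step 7: append 12 -> window=[16, 12] -> max=16
step 8: append 19 -> window=[12, 19] -> max=19
step 9: append 4 -> window=[19, 4] -> max=19
step 10: append 4 -> window=[4, 4] -> max=4
step 11: append 14 -> window=[4, 14] -> max=14
step 12: append 9 -> window=[14, 9] -> max=14

Answer: 9 9 1 0 16 16 19 19 4 14 14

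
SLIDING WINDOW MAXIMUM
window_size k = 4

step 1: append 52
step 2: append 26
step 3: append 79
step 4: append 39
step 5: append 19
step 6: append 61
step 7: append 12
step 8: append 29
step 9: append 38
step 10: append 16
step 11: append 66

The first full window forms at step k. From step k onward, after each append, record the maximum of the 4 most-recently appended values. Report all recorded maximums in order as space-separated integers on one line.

Answer: 79 79 79 61 61 61 38 66

Derivation:
step 1: append 52 -> window=[52] (not full yet)
step 2: append 26 -> window=[52, 26] (not full yet)
step 3: append 79 -> window=[52, 26, 79] (not full yet)
step 4: append 39 -> window=[52, 26, 79, 39] -> max=79
step 5: append 19 -> window=[26, 79, 39, 19] -> max=79
step 6: append 61 -> window=[79, 39, 19, 61] -> max=79
step 7: append 12 -> window=[39, 19, 61, 12] -> max=61
step 8: append 29 -> window=[19, 61, 12, 29] -> max=61
step 9: append 38 -> window=[61, 12, 29, 38] -> max=61
step 10: append 16 -> window=[12, 29, 38, 16] -> max=38
step 11: append 66 -> window=[29, 38, 16, 66] -> max=66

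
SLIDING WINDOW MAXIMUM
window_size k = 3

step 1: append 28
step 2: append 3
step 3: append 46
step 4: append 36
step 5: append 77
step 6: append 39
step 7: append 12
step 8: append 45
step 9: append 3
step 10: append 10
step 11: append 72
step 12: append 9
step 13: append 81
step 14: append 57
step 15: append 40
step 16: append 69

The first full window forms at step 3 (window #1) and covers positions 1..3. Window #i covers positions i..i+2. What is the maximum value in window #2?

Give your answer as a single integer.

Answer: 46

Derivation:
step 1: append 28 -> window=[28] (not full yet)
step 2: append 3 -> window=[28, 3] (not full yet)
step 3: append 46 -> window=[28, 3, 46] -> max=46
step 4: append 36 -> window=[3, 46, 36] -> max=46
Window #2 max = 46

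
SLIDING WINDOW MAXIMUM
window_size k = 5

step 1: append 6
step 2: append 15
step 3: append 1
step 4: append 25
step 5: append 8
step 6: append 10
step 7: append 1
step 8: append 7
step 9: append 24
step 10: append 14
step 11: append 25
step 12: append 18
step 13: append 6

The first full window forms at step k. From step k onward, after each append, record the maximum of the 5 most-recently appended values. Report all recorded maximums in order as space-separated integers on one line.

Answer: 25 25 25 25 24 24 25 25 25

Derivation:
step 1: append 6 -> window=[6] (not full yet)
step 2: append 15 -> window=[6, 15] (not full yet)
step 3: append 1 -> window=[6, 15, 1] (not full yet)
step 4: append 25 -> window=[6, 15, 1, 25] (not full yet)
step 5: append 8 -> window=[6, 15, 1, 25, 8] -> max=25
step 6: append 10 -> window=[15, 1, 25, 8, 10] -> max=25
step 7: append 1 -> window=[1, 25, 8, 10, 1] -> max=25
step 8: append 7 -> window=[25, 8, 10, 1, 7] -> max=25
step 9: append 24 -> window=[8, 10, 1, 7, 24] -> max=24
step 10: append 14 -> window=[10, 1, 7, 24, 14] -> max=24
step 11: append 25 -> window=[1, 7, 24, 14, 25] -> max=25
step 12: append 18 -> window=[7, 24, 14, 25, 18] -> max=25
step 13: append 6 -> window=[24, 14, 25, 18, 6] -> max=25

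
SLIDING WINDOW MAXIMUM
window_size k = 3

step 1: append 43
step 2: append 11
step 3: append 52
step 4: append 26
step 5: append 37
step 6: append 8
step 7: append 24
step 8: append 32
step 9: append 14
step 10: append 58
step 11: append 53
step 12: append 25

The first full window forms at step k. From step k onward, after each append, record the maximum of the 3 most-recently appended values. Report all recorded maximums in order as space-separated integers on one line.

Answer: 52 52 52 37 37 32 32 58 58 58

Derivation:
step 1: append 43 -> window=[43] (not full yet)
step 2: append 11 -> window=[43, 11] (not full yet)
step 3: append 52 -> window=[43, 11, 52] -> max=52
step 4: append 26 -> window=[11, 52, 26] -> max=52
step 5: append 37 -> window=[52, 26, 37] -> max=52
step 6: append 8 -> window=[26, 37, 8] -> max=37
step 7: append 24 -> window=[37, 8, 24] -> max=37
step 8: append 32 -> window=[8, 24, 32] -> max=32
step 9: append 14 -> window=[24, 32, 14] -> max=32
step 10: append 58 -> window=[32, 14, 58] -> max=58
step 11: append 53 -> window=[14, 58, 53] -> max=58
step 12: append 25 -> window=[58, 53, 25] -> max=58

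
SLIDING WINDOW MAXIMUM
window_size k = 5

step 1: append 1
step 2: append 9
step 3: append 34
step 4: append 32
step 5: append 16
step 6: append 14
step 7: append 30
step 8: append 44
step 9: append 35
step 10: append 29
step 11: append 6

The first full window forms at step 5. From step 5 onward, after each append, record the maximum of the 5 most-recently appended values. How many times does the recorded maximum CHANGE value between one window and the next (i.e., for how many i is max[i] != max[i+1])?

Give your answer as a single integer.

step 1: append 1 -> window=[1] (not full yet)
step 2: append 9 -> window=[1, 9] (not full yet)
step 3: append 34 -> window=[1, 9, 34] (not full yet)
step 4: append 32 -> window=[1, 9, 34, 32] (not full yet)
step 5: append 16 -> window=[1, 9, 34, 32, 16] -> max=34
step 6: append 14 -> window=[9, 34, 32, 16, 14] -> max=34
step 7: append 30 -> window=[34, 32, 16, 14, 30] -> max=34
step 8: append 44 -> window=[32, 16, 14, 30, 44] -> max=44
step 9: append 35 -> window=[16, 14, 30, 44, 35] -> max=44
step 10: append 29 -> window=[14, 30, 44, 35, 29] -> max=44
step 11: append 6 -> window=[30, 44, 35, 29, 6] -> max=44
Recorded maximums: 34 34 34 44 44 44 44
Changes between consecutive maximums: 1

Answer: 1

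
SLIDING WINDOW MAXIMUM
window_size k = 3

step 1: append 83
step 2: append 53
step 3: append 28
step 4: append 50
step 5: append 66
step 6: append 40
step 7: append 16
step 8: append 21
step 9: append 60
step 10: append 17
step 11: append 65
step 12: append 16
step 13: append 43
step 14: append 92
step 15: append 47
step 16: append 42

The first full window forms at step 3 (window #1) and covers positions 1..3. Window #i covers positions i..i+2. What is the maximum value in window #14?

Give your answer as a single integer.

Answer: 92

Derivation:
step 1: append 83 -> window=[83] (not full yet)
step 2: append 53 -> window=[83, 53] (not full yet)
step 3: append 28 -> window=[83, 53, 28] -> max=83
step 4: append 50 -> window=[53, 28, 50] -> max=53
step 5: append 66 -> window=[28, 50, 66] -> max=66
step 6: append 40 -> window=[50, 66, 40] -> max=66
step 7: append 16 -> window=[66, 40, 16] -> max=66
step 8: append 21 -> window=[40, 16, 21] -> max=40
step 9: append 60 -> window=[16, 21, 60] -> max=60
step 10: append 17 -> window=[21, 60, 17] -> max=60
step 11: append 65 -> window=[60, 17, 65] -> max=65
step 12: append 16 -> window=[17, 65, 16] -> max=65
step 13: append 43 -> window=[65, 16, 43] -> max=65
step 14: append 92 -> window=[16, 43, 92] -> max=92
step 15: append 47 -> window=[43, 92, 47] -> max=92
step 16: append 42 -> window=[92, 47, 42] -> max=92
Window #14 max = 92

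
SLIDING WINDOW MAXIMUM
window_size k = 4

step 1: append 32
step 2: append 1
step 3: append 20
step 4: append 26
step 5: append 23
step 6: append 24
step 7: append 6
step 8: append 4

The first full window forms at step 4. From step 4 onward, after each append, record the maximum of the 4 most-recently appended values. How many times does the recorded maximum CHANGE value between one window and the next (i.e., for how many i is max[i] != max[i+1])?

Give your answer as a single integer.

step 1: append 32 -> window=[32] (not full yet)
step 2: append 1 -> window=[32, 1] (not full yet)
step 3: append 20 -> window=[32, 1, 20] (not full yet)
step 4: append 26 -> window=[32, 1, 20, 26] -> max=32
step 5: append 23 -> window=[1, 20, 26, 23] -> max=26
step 6: append 24 -> window=[20, 26, 23, 24] -> max=26
step 7: append 6 -> window=[26, 23, 24, 6] -> max=26
step 8: append 4 -> window=[23, 24, 6, 4] -> max=24
Recorded maximums: 32 26 26 26 24
Changes between consecutive maximums: 2

Answer: 2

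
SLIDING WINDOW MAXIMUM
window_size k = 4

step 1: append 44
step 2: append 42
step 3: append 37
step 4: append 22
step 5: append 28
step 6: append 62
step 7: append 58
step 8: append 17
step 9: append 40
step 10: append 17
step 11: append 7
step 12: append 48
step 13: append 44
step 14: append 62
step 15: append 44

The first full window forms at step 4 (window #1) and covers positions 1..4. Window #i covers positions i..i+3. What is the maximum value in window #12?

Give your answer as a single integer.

step 1: append 44 -> window=[44] (not full yet)
step 2: append 42 -> window=[44, 42] (not full yet)
step 3: append 37 -> window=[44, 42, 37] (not full yet)
step 4: append 22 -> window=[44, 42, 37, 22] -> max=44
step 5: append 28 -> window=[42, 37, 22, 28] -> max=42
step 6: append 62 -> window=[37, 22, 28, 62] -> max=62
step 7: append 58 -> window=[22, 28, 62, 58] -> max=62
step 8: append 17 -> window=[28, 62, 58, 17] -> max=62
step 9: append 40 -> window=[62, 58, 17, 40] -> max=62
step 10: append 17 -> window=[58, 17, 40, 17] -> max=58
step 11: append 7 -> window=[17, 40, 17, 7] -> max=40
step 12: append 48 -> window=[40, 17, 7, 48] -> max=48
step 13: append 44 -> window=[17, 7, 48, 44] -> max=48
step 14: append 62 -> window=[7, 48, 44, 62] -> max=62
step 15: append 44 -> window=[48, 44, 62, 44] -> max=62
Window #12 max = 62

Answer: 62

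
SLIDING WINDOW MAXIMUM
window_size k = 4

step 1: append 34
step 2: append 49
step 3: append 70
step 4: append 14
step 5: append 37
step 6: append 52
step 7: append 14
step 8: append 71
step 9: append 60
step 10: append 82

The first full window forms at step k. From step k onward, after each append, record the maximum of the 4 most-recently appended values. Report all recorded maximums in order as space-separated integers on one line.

step 1: append 34 -> window=[34] (not full yet)
step 2: append 49 -> window=[34, 49] (not full yet)
step 3: append 70 -> window=[34, 49, 70] (not full yet)
step 4: append 14 -> window=[34, 49, 70, 14] -> max=70
step 5: append 37 -> window=[49, 70, 14, 37] -> max=70
step 6: append 52 -> window=[70, 14, 37, 52] -> max=70
step 7: append 14 -> window=[14, 37, 52, 14] -> max=52
step 8: append 71 -> window=[37, 52, 14, 71] -> max=71
step 9: append 60 -> window=[52, 14, 71, 60] -> max=71
step 10: append 82 -> window=[14, 71, 60, 82] -> max=82

Answer: 70 70 70 52 71 71 82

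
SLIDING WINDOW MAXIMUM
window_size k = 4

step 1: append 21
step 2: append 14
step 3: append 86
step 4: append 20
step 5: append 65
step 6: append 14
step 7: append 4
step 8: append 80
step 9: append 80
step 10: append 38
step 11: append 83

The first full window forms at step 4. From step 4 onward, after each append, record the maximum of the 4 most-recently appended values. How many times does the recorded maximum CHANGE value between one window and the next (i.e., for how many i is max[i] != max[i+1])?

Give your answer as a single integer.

Answer: 3

Derivation:
step 1: append 21 -> window=[21] (not full yet)
step 2: append 14 -> window=[21, 14] (not full yet)
step 3: append 86 -> window=[21, 14, 86] (not full yet)
step 4: append 20 -> window=[21, 14, 86, 20] -> max=86
step 5: append 65 -> window=[14, 86, 20, 65] -> max=86
step 6: append 14 -> window=[86, 20, 65, 14] -> max=86
step 7: append 4 -> window=[20, 65, 14, 4] -> max=65
step 8: append 80 -> window=[65, 14, 4, 80] -> max=80
step 9: append 80 -> window=[14, 4, 80, 80] -> max=80
step 10: append 38 -> window=[4, 80, 80, 38] -> max=80
step 11: append 83 -> window=[80, 80, 38, 83] -> max=83
Recorded maximums: 86 86 86 65 80 80 80 83
Changes between consecutive maximums: 3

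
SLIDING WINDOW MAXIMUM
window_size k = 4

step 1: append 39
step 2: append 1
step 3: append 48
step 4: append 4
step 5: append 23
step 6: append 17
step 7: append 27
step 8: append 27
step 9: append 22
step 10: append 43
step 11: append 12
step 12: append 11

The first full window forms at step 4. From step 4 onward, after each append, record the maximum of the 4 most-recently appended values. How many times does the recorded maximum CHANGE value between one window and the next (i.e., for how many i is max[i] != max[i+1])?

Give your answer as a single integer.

step 1: append 39 -> window=[39] (not full yet)
step 2: append 1 -> window=[39, 1] (not full yet)
step 3: append 48 -> window=[39, 1, 48] (not full yet)
step 4: append 4 -> window=[39, 1, 48, 4] -> max=48
step 5: append 23 -> window=[1, 48, 4, 23] -> max=48
step 6: append 17 -> window=[48, 4, 23, 17] -> max=48
step 7: append 27 -> window=[4, 23, 17, 27] -> max=27
step 8: append 27 -> window=[23, 17, 27, 27] -> max=27
step 9: append 22 -> window=[17, 27, 27, 22] -> max=27
step 10: append 43 -> window=[27, 27, 22, 43] -> max=43
step 11: append 12 -> window=[27, 22, 43, 12] -> max=43
step 12: append 11 -> window=[22, 43, 12, 11] -> max=43
Recorded maximums: 48 48 48 27 27 27 43 43 43
Changes between consecutive maximums: 2

Answer: 2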